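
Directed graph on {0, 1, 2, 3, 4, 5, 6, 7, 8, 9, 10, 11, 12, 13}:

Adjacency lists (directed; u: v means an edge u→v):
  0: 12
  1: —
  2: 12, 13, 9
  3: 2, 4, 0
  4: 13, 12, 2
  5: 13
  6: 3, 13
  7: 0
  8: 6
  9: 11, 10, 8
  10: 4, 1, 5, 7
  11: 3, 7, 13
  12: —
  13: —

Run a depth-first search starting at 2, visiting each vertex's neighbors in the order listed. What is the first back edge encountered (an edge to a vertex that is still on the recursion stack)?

DFS from 2 (visiting each vertex's neighbors in the order listed); mark gray on enter, black on exit:
2 gray
  12 gray
  12 black
  13 gray
  13 black
  9 gray
    11 gray
      3 gray
        3→2: 2 is gray → back edge
First back edge: 3 → 2.

3→2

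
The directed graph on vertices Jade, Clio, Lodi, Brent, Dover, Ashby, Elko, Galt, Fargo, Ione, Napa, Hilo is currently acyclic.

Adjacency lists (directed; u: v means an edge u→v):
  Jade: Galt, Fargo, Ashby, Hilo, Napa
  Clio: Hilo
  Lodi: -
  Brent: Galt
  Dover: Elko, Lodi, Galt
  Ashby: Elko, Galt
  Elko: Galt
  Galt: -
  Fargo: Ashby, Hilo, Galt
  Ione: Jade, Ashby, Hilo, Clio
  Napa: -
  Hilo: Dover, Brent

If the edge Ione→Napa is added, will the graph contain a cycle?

No

Adding Ione→Napa creates a cycle iff Napa can already reach Ione.
Explore from Napa: no path reaches Ione. The graph stays acyclic.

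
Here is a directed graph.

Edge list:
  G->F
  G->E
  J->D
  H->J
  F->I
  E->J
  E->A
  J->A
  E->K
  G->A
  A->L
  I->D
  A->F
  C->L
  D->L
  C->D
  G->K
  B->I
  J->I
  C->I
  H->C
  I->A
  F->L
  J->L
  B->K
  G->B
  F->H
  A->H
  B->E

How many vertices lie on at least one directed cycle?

A vertex is on a directed cycle iff it belongs to a strongly connected component of size ≥ 2 (or has a self-loop).
The vertices on cycles are {A, C, F, H, I, J} — 6 in total.

6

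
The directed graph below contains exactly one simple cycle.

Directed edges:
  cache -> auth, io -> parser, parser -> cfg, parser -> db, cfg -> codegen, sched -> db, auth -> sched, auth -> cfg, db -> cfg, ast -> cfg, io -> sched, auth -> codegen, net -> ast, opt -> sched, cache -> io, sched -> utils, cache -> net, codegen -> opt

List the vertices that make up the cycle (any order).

db, cfg, opt, sched, codegen

DFS with gray/black marking from codegen:
codegen gray
  opt gray
    sched gray
      utils gray
      utils black
      db gray
        cfg gray
          cfg→codegen: codegen is gray → back edge
Back edge closes the cycle codegen → opt → sched → db → cfg → codegen; its vertices are {db, cfg, opt, sched, codegen}.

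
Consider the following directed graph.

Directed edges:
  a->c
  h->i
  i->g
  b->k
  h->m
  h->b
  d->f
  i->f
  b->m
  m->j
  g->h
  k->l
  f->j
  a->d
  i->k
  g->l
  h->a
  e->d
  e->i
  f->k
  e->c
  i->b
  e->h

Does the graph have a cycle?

DFS with white/gray/black marking, starting from f:
f gray
  j gray
  j black
  k gray
    l gray
    l black
  k black
f black
a gray
  d gray
    d→f: f black — skip
  d black
  c gray
  c black
a black
b gray
  m gray
    m→j: j black — skip
  m black
  b→k: k black — skip
b black
e gray
  e→c: c black — skip
  e→d: d black — skip
  h gray
    i gray
      i→k: k black — skip
      i→b: b black — skip
      g gray
        g→h: h is gray → back edge
Back edge found, so a cycle exists: h → i → g → h.

Yes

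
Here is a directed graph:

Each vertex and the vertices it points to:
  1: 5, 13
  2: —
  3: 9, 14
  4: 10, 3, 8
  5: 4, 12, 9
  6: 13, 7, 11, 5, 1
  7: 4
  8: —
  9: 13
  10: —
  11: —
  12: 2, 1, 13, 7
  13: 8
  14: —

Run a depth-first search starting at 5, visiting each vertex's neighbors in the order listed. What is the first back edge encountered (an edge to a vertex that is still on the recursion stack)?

1->5

DFS from 5 (visiting each vertex's neighbors in the order listed); mark gray on enter, black on exit:
5 gray
  4 gray
    10 gray
    10 black
    3 gray
      9 gray
        13 gray
          8 gray
          8 black
        13 black
      9 black
      14 gray
      14 black
    3 black
    4→8: 8 black — skip
  4 black
  12 gray
    2 gray
    2 black
    1 gray
      1→5: 5 is gray → back edge
First back edge: 1 → 5.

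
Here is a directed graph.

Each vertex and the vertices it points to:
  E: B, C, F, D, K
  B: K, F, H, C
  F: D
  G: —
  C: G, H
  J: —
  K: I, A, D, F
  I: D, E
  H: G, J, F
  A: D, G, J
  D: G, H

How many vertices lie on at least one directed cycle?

7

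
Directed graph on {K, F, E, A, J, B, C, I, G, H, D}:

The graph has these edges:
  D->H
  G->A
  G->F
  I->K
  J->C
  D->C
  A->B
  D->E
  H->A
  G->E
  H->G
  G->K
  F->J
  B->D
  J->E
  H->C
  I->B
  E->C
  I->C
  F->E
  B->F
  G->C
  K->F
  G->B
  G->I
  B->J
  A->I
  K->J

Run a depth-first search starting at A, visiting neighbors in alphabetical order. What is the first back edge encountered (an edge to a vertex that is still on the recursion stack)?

H→A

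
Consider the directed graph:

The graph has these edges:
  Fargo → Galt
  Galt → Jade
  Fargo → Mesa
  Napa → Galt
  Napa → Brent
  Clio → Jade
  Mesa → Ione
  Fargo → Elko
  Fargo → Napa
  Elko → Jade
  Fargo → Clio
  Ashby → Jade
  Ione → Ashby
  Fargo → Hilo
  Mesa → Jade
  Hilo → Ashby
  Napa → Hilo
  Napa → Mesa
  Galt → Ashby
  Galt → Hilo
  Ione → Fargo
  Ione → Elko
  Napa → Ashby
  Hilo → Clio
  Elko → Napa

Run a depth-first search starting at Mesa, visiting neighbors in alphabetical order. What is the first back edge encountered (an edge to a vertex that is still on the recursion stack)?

DFS from Mesa (visiting neighbors in alphabetical order); mark gray on enter, black on exit:
Mesa gray
  Ione gray
    Ashby gray
      Jade gray
      Jade black
    Ashby black
    Elko gray
      Elko→Jade: Jade black — skip
      Napa gray
        Napa→Ashby: Ashby black — skip
        Brent gray
        Brent black
        Galt gray
          Galt→Ashby: Ashby black — skip
          Hilo gray
            Hilo→Ashby: Ashby black — skip
            Clio gray
              Clio→Jade: Jade black — skip
            Clio black
          Hilo black
          Galt→Jade: Jade black — skip
        Galt black
        Napa→Hilo: Hilo black — skip
        Napa→Mesa: Mesa is gray → back edge
First back edge: Napa → Mesa.

Napa->Mesa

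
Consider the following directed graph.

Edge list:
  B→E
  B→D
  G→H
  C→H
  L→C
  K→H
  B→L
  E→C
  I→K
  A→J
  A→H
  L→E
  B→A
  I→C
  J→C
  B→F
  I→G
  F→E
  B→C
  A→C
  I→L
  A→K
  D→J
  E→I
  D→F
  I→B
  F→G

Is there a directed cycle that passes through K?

No

K lies on a cycle iff there is a path from K back to itself.
Exploring from K, it never reaches itself; equivalently, its strongly connected component is a singleton.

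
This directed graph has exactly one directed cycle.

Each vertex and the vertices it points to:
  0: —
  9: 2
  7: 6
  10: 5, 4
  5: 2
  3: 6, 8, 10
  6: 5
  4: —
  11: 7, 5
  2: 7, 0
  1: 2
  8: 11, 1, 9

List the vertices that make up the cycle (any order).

2, 5, 6, 7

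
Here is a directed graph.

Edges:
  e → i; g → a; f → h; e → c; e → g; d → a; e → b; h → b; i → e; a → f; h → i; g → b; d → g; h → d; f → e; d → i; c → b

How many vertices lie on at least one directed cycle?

A vertex is on a directed cycle iff it belongs to a strongly connected component of size ≥ 2 (or has a self-loop).
The vertices on cycles are {a, d, e, f, g, h, i} — 7 in total.

7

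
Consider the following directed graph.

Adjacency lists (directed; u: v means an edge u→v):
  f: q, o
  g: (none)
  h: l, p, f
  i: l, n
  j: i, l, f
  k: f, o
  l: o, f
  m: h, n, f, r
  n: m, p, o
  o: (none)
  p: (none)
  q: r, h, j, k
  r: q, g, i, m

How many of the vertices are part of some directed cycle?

10

A vertex is on a directed cycle iff it belongs to a strongly connected component of size ≥ 2 (or has a self-loop).
The vertices on cycles are {f, h, i, j, k, l, m, n, q, r} — 10 in total.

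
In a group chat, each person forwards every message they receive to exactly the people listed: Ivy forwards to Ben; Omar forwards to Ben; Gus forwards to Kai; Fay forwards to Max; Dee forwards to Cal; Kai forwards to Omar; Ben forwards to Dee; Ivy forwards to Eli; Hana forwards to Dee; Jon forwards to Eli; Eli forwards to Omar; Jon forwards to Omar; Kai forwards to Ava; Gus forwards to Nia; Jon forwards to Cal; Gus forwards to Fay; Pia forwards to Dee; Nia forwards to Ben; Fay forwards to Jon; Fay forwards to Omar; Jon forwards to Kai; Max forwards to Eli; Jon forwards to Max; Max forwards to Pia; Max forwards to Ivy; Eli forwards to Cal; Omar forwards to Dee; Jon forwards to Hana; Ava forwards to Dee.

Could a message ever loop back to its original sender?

No

DFS with white/gray/black marking, starting from Ben:
Ben gray
  Dee gray
    Cal gray
    Cal black
  Dee black
Ben black
Max gray
  Eli gray
    Eli→Cal: Cal black — skip
    Omar gray
      Omar→Ben: Ben black — skip
      Omar→Dee: Dee black — skip
    Omar black
  Eli black
  Ivy gray
    Ivy→Ben: Ben black — skip
    Ivy→Eli: Eli black — skip
  Ivy black
  Pia gray
    Pia→Dee: Dee black — skip
  Pia black
Max black
Ava gray
  Ava→Dee: Dee black — skip
Ava black
Hana gray
  Hana→Dee: Dee black — skip
Hana black
Jon gray
  Jon→Eli: Eli black — skip
  Jon→Omar: Omar black — skip
  Jon→Hana: Hana black — skip
  Jon→Max: Max black — skip
  Jon→Cal: Cal black — skip
  Kai gray
    Kai→Ava: Ava black — skip
    Kai→Omar: Omar black — skip
  Kai black
Jon black
Gus gray
  Gus→Kai: Kai black — skip
  Fay gray
    Fay→Max: Max black — skip
    Fay→Omar: Omar black — skip
    Fay→Jon: Jon black — skip
  Fay black
  Nia gray
    Nia→Ben: Ben black — skip
  Nia black
Gus black
Every edge goes to a white or black vertex — no back edge, so the graph is acyclic.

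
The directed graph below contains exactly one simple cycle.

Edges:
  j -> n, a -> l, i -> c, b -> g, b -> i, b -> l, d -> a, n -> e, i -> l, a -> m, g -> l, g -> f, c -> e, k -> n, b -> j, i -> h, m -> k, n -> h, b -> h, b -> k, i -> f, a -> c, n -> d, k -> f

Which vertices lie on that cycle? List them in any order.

a, d, k, m, n

DFS with gray/black marking from n:
n gray
  h gray
  h black
  e gray
  e black
  d gray
    a gray
      c gray
        c→e: e black — skip
      c black
      m gray
        k gray
          f gray
          f black
          k→n: n is gray → back edge
Back edge closes the cycle n → d → a → m → k → n; its vertices are {a, d, k, m, n}.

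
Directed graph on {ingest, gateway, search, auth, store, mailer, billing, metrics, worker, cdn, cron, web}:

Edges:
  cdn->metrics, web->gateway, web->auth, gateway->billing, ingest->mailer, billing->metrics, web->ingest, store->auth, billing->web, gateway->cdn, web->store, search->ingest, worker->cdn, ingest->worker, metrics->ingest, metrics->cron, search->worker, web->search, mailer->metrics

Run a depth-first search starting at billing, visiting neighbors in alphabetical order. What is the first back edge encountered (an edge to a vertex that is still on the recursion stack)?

mailer→metrics

DFS from billing (visiting neighbors in alphabetical order); mark gray on enter, black on exit:
billing gray
  metrics gray
    cron gray
    cron black
    ingest gray
      mailer gray
        mailer→metrics: metrics is gray → back edge
First back edge: mailer → metrics.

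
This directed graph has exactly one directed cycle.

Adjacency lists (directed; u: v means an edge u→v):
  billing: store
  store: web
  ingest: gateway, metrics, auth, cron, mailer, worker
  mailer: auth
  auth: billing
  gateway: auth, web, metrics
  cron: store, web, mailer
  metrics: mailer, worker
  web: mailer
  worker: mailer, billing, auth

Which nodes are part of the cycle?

web, auth, store, mailer, billing

DFS with gray/black marking from billing:
billing gray
  store gray
    web gray
      mailer gray
        auth gray
          auth→billing: billing is gray → back edge
Back edge closes the cycle billing → store → web → mailer → auth → billing; its vertices are {web, auth, store, mailer, billing}.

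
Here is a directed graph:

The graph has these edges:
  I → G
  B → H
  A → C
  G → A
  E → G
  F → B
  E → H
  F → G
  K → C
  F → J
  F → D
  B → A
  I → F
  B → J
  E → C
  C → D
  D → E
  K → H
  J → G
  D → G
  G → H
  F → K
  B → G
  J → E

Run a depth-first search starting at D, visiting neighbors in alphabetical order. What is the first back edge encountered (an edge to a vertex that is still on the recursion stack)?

DFS from D (visiting neighbors in alphabetical order); mark gray on enter, black on exit:
D gray
  E gray
    C gray
      C→D: D is gray → back edge
First back edge: C → D.

C->D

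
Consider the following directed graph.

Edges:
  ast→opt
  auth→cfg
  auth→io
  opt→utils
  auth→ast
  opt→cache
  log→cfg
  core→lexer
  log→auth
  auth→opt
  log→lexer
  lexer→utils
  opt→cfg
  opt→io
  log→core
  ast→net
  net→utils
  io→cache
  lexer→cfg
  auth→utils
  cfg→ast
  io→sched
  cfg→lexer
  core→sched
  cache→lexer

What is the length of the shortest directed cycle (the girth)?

For each vertex v, BFS finds the shortest path from v back to v.
The shortest such closed walk is cfg → lexer → cfg, length 2.

2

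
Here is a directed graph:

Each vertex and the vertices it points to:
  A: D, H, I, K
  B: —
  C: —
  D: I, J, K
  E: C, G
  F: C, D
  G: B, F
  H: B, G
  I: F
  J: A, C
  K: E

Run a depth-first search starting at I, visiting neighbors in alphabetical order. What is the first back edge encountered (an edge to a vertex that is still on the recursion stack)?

DFS from I (visiting neighbors in alphabetical order); mark gray on enter, black on exit:
I gray
  F gray
    C gray
    C black
    D gray
      D→I: I is gray → back edge
First back edge: D → I.

D→I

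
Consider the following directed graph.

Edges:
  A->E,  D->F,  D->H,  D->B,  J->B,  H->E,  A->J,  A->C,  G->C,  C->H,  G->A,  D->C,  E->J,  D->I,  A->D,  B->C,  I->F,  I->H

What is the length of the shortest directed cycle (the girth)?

For each vertex v, BFS finds the shortest path from v back to v.
The shortest such closed walk is B → C → H → E → J → B, length 5.

5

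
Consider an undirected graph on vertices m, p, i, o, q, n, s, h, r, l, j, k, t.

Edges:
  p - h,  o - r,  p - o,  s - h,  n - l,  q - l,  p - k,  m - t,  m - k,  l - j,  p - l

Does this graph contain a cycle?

DFS, tracking each vertex's parent; an edge to a visited non-parent vertex closes a cycle.
Start from i:
visit i (parent –)
visit m (parent –)
  visit k (parent m)
    visit p (parent k)
      visit h (parent p)
        h–p: parent, skip
        visit s (parent h)
          s–h: parent, skip
      visit o (parent p)
        visit r (parent o)
          r–o: parent, skip
        o–p: parent, skip
      visit l (parent p)
        visit q (parent l)
          q–l: parent, skip
        l–p: parent, skip
        visit j (parent l)
          j–l: parent, skip
        visit n (parent l)
          n–l: parent, skip
      p–k: parent, skip
    k–m: parent, skip
  visit t (parent m)
    t–m: parent, skip
No non-parent visited neighbor found — the graph is a forest.

No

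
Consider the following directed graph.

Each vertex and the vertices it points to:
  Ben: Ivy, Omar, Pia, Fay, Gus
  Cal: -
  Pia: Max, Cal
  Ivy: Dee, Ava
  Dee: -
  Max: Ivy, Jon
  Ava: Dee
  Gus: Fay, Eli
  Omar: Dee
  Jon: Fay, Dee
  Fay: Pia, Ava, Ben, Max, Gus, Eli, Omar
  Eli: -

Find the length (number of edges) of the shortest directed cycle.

2

For each vertex v, BFS finds the shortest path from v back to v.
The shortest such closed walk is Ben → Fay → Ben, length 2.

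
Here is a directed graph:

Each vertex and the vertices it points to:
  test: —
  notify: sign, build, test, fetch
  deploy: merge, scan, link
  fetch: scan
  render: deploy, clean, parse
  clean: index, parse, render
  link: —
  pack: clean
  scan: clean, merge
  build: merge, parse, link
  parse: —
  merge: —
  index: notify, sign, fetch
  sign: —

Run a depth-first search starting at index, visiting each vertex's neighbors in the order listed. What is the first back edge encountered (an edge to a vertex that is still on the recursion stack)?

DFS from index (visiting each vertex's neighbors in the order listed); mark gray on enter, black on exit:
index gray
  notify gray
    sign gray
    sign black
    build gray
      merge gray
      merge black
      parse gray
      parse black
      link gray
      link black
    build black
    test gray
    test black
    fetch gray
      scan gray
        clean gray
          clean→index: index is gray → back edge
First back edge: clean → index.

clean→index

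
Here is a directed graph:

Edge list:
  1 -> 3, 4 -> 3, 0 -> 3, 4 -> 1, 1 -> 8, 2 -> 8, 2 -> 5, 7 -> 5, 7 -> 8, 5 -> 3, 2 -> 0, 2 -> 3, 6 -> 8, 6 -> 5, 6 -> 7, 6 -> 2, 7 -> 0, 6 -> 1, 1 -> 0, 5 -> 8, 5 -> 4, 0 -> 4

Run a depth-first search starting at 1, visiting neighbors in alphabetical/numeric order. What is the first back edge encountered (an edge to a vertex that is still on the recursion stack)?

4→1

DFS from 1 (visiting neighbors in alphabetical/numeric order); mark gray on enter, black on exit:
1 gray
  0 gray
    3 gray
    3 black
    4 gray
      4→1: 1 is gray → back edge
First back edge: 4 → 1.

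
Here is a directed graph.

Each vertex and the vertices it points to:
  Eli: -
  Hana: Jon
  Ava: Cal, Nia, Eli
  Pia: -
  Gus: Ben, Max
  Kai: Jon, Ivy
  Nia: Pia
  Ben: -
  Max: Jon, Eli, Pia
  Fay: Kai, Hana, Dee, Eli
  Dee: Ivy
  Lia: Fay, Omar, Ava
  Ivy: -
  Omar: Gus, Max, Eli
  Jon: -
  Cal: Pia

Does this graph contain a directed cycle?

No

DFS with white/gray/black marking, starting from Gus:
Gus gray
  Ben gray
  Ben black
  Max gray
    Jon gray
    Jon black
    Eli gray
    Eli black
    Pia gray
    Pia black
  Max black
Gus black
Hana gray
  Hana→Jon: Jon black — skip
Hana black
Ava gray
  Cal gray
    Cal→Pia: Pia black — skip
  Cal black
  Nia gray
    Nia→Pia: Pia black — skip
  Nia black
  Ava→Eli: Eli black — skip
Ava black
Kai gray
  Kai→Jon: Jon black — skip
  Ivy gray
  Ivy black
Kai black
Fay gray
  Fay→Kai: Kai black — skip
  Fay→Hana: Hana black — skip
  Dee gray
    Dee→Ivy: Ivy black — skip
  Dee black
  Fay→Eli: Eli black — skip
Fay black
Lia gray
  Lia→Fay: Fay black — skip
  Omar gray
    Omar→Gus: Gus black — skip
    Omar→Max: Max black — skip
    Omar→Eli: Eli black — skip
  Omar black
  Lia→Ava: Ava black — skip
Lia black
Every edge goes to a white or black vertex — no back edge, so the graph is acyclic.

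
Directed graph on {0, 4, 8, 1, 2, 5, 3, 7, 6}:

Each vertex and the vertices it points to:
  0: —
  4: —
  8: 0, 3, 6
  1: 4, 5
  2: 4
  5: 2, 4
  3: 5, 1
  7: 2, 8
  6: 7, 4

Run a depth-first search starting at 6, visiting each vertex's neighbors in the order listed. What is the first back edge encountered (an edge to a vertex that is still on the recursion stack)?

DFS from 6 (visiting each vertex's neighbors in the order listed); mark gray on enter, black on exit:
6 gray
  7 gray
    2 gray
      4 gray
      4 black
    2 black
    8 gray
      0 gray
      0 black
      3 gray
        5 gray
          5→2: 2 black — skip
          5→4: 4 black — skip
        5 black
        1 gray
          1→4: 4 black — skip
          1→5: 5 black — skip
        1 black
      3 black
      8→6: 6 is gray → back edge
First back edge: 8 → 6.

8→6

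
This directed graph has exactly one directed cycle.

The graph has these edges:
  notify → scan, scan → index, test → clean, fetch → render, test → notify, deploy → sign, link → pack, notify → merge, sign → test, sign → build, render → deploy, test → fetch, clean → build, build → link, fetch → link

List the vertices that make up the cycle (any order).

DFS with gray/black marking from sign:
sign gray
  test gray
    clean gray
      build gray
        link gray
          pack gray
          pack black
        link black
      build black
    clean black
    notify gray
      merge gray
      merge black
      scan gray
        index gray
        index black
      scan black
    notify black
    fetch gray
      render gray
        deploy gray
          deploy→sign: sign is gray → back edge
Back edge closes the cycle sign → test → fetch → render → deploy → sign; its vertices are {sign, test, fetch, deploy, render}.

sign, test, fetch, deploy, render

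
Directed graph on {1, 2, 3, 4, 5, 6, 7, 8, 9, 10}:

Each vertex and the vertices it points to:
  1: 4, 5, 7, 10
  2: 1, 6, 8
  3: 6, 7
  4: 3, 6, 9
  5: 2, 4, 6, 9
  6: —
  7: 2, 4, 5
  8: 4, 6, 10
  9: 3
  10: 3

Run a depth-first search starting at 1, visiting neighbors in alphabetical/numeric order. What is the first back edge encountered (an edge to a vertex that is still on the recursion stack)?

DFS from 1 (visiting neighbors in alphabetical/numeric order); mark gray on enter, black on exit:
1 gray
  4 gray
    3 gray
      6 gray
      6 black
      7 gray
        2 gray
          2→1: 1 is gray → back edge
First back edge: 2 → 1.

2->1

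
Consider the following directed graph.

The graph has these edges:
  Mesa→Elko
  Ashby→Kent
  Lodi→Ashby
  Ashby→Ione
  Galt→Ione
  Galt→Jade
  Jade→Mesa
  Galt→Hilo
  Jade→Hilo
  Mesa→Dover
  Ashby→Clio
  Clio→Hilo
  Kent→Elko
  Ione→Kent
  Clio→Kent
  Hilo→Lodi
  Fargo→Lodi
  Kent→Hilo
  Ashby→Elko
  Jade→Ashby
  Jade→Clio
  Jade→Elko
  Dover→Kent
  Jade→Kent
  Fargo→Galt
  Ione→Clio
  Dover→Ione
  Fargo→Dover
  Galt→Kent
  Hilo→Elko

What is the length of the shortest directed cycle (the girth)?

4

For each vertex v, BFS finds the shortest path from v back to v.
The shortest such closed walk is Lodi → Ashby → Clio → Hilo → Lodi, length 4.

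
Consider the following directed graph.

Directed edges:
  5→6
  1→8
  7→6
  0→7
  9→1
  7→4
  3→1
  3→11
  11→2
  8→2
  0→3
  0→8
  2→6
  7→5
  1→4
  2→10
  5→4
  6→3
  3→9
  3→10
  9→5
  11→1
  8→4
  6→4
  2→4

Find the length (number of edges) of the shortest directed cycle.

For each vertex v, BFS finds the shortest path from v back to v.
The shortest such closed walk is 3 → 11 → 2 → 6 → 3, length 4.

4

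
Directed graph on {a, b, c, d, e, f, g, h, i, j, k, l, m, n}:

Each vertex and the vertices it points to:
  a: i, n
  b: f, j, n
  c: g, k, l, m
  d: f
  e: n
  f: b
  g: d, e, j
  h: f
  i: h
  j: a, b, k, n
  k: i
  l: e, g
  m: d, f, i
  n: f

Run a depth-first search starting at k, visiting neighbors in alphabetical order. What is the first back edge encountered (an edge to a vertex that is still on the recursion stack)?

b→f

DFS from k (visiting neighbors in alphabetical order); mark gray on enter, black on exit:
k gray
  i gray
    h gray
      f gray
        b gray
          b→f: f is gray → back edge
First back edge: b → f.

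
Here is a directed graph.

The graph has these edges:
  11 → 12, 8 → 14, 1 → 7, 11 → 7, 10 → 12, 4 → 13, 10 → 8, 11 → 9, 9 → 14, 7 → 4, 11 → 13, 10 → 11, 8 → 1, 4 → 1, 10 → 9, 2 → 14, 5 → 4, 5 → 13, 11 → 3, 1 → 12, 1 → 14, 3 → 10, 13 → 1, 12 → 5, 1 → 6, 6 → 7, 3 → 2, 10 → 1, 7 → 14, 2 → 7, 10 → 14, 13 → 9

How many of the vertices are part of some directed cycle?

A vertex is on a directed cycle iff it belongs to a strongly connected component of size ≥ 2 (or has a self-loop).
The vertices on cycles are {1, 3, 4, 5, 6, 7, 10, 11, 12, 13} — 10 in total.

10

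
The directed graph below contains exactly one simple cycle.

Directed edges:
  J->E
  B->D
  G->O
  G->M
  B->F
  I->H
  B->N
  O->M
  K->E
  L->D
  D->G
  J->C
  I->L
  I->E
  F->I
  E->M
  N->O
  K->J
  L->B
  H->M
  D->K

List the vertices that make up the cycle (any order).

DFS with gray/black marking from L:
L gray
  B gray
    F gray
      I gray
        H gray
          M gray
          M black
        H black
        E gray
          E→M: M black — skip
        E black
        I→L: L is gray → back edge
Back edge closes the cycle L → B → F → I → L; its vertices are {B, F, I, L}.

B, F, I, L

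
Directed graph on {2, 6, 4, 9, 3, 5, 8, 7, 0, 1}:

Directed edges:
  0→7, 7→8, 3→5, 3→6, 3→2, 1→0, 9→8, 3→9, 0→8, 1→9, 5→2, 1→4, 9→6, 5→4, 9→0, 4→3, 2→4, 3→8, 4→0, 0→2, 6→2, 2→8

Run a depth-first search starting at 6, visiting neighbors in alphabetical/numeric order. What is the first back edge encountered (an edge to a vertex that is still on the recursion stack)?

0->2

DFS from 6 (visiting neighbors in alphabetical/numeric order); mark gray on enter, black on exit:
6 gray
  2 gray
    4 gray
      0 gray
        0→2: 2 is gray → back edge
First back edge: 0 → 2.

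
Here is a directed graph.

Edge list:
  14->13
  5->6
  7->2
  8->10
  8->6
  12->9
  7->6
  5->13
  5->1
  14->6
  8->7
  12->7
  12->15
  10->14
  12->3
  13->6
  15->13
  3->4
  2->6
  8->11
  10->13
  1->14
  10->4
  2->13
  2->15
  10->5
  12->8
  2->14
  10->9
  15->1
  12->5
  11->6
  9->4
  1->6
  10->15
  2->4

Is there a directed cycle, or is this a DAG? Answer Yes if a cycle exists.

No

DFS with white/gray/black marking, starting from 7:
7 gray
  6 gray
  6 black
  2 gray
    14 gray
      14→6: 6 black — skip
      13 gray
        13→6: 6 black — skip
      13 black
    14 black
    4 gray
    4 black
    2→6: 6 black — skip
    15 gray
      1 gray
        1→14: 14 black — skip
        1→6: 6 black — skip
      1 black
      15→13: 13 black — skip
    15 black
    2→13: 13 black — skip
  2 black
7 black
3 gray
  3→4: 4 black — skip
3 black
5 gray
  5→1: 1 black — skip
  5→13: 13 black — skip
  5→6: 6 black — skip
5 black
8 gray
  10 gray
    10→5: 5 black — skip
    9 gray
      9→4: 4 black — skip
    9 black
    10→13: 13 black — skip
    10→15: 15 black — skip
    10→14: 14 black — skip
    10→4: 4 black — skip
  10 black
  8→7: 7 black — skip
  11 gray
    11→6: 6 black — skip
  11 black
  8→6: 6 black — skip
8 black
12 gray
  12→8: 8 black — skip
  12→5: 5 black — skip
  12→15: 15 black — skip
  12→7: 7 black — skip
  12→9: 9 black — skip
  12→3: 3 black — skip
12 black
Every edge goes to a white or black vertex — no back edge, so the graph is acyclic.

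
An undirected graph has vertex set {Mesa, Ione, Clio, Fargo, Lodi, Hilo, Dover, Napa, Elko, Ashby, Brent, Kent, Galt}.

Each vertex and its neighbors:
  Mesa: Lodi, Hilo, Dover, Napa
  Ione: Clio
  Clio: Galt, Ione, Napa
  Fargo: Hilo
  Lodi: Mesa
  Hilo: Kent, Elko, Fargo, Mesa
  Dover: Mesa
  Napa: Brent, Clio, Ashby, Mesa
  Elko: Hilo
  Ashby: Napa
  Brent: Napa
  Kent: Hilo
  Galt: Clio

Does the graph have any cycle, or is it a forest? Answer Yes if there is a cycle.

No

DFS, tracking each vertex's parent; an edge to a visited non-parent vertex closes a cycle.
Start from Ione:
visit Ione (parent –)
  visit Clio (parent Ione)
    visit Galt (parent Clio)
      Galt–Clio: parent, skip
    Clio–Ione: parent, skip
    visit Napa (parent Clio)
      visit Brent (parent Napa)
        Brent–Napa: parent, skip
      Napa–Clio: parent, skip
      visit Ashby (parent Napa)
        Ashby–Napa: parent, skip
      visit Mesa (parent Napa)
        visit Lodi (parent Mesa)
          Lodi–Mesa: parent, skip
        visit Hilo (parent Mesa)
          visit Kent (parent Hilo)
            Kent–Hilo: parent, skip
          visit Elko (parent Hilo)
            Elko–Hilo: parent, skip
          visit Fargo (parent Hilo)
            Fargo–Hilo: parent, skip
          Hilo–Mesa: parent, skip
        visit Dover (parent Mesa)
          Dover–Mesa: parent, skip
        Mesa–Napa: parent, skip
No non-parent visited neighbor found — the graph is a forest.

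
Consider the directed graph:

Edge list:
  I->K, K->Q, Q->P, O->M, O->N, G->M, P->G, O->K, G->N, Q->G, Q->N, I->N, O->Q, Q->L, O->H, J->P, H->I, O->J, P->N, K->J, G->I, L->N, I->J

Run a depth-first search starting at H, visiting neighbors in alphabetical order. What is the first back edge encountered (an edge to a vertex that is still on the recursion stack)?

G→I

DFS from H (visiting neighbors in alphabetical order); mark gray on enter, black on exit:
H gray
  I gray
    J gray
      P gray
        G gray
          G→I: I is gray → back edge
First back edge: G → I.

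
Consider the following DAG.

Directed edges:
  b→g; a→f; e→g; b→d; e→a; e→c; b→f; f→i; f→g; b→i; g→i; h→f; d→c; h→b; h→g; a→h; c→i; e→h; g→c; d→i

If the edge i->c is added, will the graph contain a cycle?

Yes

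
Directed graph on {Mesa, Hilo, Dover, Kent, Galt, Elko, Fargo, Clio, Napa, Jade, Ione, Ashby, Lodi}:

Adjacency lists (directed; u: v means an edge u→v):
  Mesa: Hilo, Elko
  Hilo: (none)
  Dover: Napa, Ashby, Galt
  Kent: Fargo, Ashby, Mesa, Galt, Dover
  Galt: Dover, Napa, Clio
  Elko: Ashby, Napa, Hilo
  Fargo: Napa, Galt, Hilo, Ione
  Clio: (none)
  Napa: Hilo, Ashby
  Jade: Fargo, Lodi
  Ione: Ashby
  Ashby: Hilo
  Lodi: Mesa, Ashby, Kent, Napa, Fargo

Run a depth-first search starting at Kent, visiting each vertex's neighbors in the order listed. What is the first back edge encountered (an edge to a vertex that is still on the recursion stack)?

Dover→Galt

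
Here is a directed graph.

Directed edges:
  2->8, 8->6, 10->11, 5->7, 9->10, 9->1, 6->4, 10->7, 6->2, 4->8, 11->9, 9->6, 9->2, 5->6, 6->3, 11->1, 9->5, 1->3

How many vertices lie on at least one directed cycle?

7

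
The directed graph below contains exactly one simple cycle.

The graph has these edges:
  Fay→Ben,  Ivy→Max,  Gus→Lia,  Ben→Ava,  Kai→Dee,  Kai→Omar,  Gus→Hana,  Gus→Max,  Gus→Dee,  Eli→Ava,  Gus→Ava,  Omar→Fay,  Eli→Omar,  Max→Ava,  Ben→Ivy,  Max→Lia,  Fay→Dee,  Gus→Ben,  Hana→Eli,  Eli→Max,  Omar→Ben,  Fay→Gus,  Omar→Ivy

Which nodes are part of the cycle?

Eli, Fay, Gus, Hana, Omar

DFS with gray/black marking from Omar:
Omar gray
  Ivy gray
    Max gray
      Ava gray
      Ava black
      Lia gray
      Lia black
    Max black
  Ivy black
  Ben gray
    Ben→Ivy: Ivy black — skip
    Ben→Ava: Ava black — skip
  Ben black
  Fay gray
    Fay→Ben: Ben black — skip
    Gus gray
      Gus→Ben: Ben black — skip
      Hana gray
        Eli gray
          Eli→Max: Max black — skip
          Eli→Omar: Omar is gray → back edge
Back edge closes the cycle Omar → Fay → Gus → Hana → Eli → Omar; its vertices are {Eli, Fay, Gus, Hana, Omar}.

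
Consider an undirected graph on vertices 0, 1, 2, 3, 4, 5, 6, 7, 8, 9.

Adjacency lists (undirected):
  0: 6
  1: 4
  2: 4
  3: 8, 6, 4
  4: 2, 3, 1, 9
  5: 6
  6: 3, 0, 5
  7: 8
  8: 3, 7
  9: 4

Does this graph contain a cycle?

No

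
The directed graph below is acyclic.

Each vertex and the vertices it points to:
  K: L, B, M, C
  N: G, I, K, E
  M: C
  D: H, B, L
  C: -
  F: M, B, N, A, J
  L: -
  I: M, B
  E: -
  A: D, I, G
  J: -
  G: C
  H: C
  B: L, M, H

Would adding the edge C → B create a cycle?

Adding C→B creates a cycle iff B can already reach C.
Path from B: B → M → C.
So B → … → C → B is a cycle.

Yes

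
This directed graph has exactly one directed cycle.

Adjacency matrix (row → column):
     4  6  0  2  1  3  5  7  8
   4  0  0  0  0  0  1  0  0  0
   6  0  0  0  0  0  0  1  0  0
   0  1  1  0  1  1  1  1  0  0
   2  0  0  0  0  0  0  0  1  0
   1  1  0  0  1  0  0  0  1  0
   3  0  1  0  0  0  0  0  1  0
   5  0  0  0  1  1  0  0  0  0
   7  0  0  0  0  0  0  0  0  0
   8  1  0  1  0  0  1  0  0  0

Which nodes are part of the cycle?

1, 3, 4, 5, 6

DFS with gray/black marking from 4:
4 gray
  3 gray
    7 gray
    7 black
    6 gray
      5 gray
        2 gray
          2→7: 7 black — skip
        2 black
        1 gray
          1→4: 4 is gray → back edge
Back edge closes the cycle 4 → 3 → 6 → 5 → 1 → 4; its vertices are {1, 3, 4, 5, 6}.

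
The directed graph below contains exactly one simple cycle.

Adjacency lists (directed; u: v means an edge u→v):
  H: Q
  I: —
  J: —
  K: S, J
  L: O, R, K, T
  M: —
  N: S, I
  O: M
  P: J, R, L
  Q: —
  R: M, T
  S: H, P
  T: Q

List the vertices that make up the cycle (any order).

K, L, P, S

DFS with gray/black marking from S:
S gray
  H gray
    Q gray
    Q black
  H black
  P gray
    J gray
    J black
    R gray
      M gray
      M black
      T gray
        T→Q: Q black — skip
      T black
    R black
    L gray
      O gray
        O→M: M black — skip
      O black
      L→R: R black — skip
      K gray
        K→S: S is gray → back edge
Back edge closes the cycle S → P → L → K → S; its vertices are {K, L, P, S}.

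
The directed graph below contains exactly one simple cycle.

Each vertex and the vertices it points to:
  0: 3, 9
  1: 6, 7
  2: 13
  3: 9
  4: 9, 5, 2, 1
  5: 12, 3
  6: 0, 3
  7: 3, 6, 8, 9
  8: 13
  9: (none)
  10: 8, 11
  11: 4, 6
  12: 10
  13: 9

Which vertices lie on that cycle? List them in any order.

DFS with gray/black marking from 11:
11 gray
  4 gray
    9 gray
    9 black
    5 gray
      12 gray
        10 gray
          8 gray
            13 gray
              13→9: 9 black — skip
            13 black
          8 black
          10→11: 11 is gray → back edge
Back edge closes the cycle 11 → 4 → 5 → 12 → 10 → 11; its vertices are {4, 5, 10, 11, 12}.

4, 5, 10, 11, 12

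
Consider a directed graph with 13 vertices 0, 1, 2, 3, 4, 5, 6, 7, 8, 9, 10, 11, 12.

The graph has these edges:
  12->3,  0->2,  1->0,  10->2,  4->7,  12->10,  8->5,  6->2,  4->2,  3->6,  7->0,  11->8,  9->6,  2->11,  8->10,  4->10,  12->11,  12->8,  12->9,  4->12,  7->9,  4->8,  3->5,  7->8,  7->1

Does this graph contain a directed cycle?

Yes

DFS with white/gray/black marking, starting from 7:
7 gray
  9 gray
    6 gray
      2 gray
        11 gray
          8 gray
            5 gray
            5 black
            10 gray
              10→2: 2 is gray → back edge
Back edge found, so a cycle exists: 2 → 11 → 8 → 10 → 2.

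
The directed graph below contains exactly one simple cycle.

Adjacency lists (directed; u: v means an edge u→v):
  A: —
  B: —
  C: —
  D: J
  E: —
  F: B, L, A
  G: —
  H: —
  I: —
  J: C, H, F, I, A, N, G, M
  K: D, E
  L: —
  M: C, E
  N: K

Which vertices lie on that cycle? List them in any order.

DFS with gray/black marking from J:
J gray
  C gray
  C black
  H gray
  H black
  F gray
    B gray
    B black
    L gray
    L black
    A gray
    A black
  F black
  I gray
  I black
  J→A: A black — skip
  N gray
    K gray
      D gray
        D→J: J is gray → back edge
Back edge closes the cycle J → N → K → D → J; its vertices are {D, J, K, N}.

D, J, K, N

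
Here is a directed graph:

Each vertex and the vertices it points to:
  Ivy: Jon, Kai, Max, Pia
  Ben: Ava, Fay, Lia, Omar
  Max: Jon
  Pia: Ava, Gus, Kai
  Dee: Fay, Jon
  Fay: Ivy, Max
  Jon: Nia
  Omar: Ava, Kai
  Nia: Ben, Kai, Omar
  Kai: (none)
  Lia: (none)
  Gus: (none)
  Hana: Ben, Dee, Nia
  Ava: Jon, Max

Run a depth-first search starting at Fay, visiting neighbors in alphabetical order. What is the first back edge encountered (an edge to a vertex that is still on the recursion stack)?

Ava->Jon

DFS from Fay (visiting neighbors in alphabetical order); mark gray on enter, black on exit:
Fay gray
  Ivy gray
    Jon gray
      Nia gray
        Ben gray
          Ava gray
            Ava→Jon: Jon is gray → back edge
First back edge: Ava → Jon.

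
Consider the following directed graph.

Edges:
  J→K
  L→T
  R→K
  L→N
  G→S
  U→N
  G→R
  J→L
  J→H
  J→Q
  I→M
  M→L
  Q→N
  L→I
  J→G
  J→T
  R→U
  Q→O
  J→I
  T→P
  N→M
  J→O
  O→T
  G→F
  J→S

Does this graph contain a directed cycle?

DFS with white/gray/black marking, starting from U:
U gray
  N gray
    M gray
      L gray
        L→N: N is gray → back edge
Back edge found, so a cycle exists: N → M → L → N.

Yes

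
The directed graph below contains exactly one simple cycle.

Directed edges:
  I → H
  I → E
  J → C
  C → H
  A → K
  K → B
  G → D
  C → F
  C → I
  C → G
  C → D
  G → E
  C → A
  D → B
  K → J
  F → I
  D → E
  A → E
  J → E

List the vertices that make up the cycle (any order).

DFS with gray/black marking from C:
C gray
  D gray
    B gray
    B black
    E gray
    E black
  D black
  H gray
  H black
  I gray
    I→H: H black — skip
    I→E: E black — skip
  I black
  G gray
    G→D: D black — skip
    G→E: E black — skip
  G black
  A gray
    K gray
      J gray
        J→C: C is gray → back edge
Back edge closes the cycle C → A → K → J → C; its vertices are {A, C, J, K}.

A, C, J, K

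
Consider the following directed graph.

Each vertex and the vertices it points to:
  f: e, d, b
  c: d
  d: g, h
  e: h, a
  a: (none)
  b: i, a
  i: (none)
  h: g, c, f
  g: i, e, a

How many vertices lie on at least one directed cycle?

6

A vertex is on a directed cycle iff it belongs to a strongly connected component of size ≥ 2 (or has a self-loop).
The vertices on cycles are {c, d, e, f, g, h} — 6 in total.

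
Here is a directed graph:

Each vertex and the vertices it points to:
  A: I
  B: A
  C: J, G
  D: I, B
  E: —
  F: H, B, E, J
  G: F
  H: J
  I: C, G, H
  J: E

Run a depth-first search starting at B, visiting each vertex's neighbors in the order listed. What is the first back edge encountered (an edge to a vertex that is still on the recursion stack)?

DFS from B (visiting each vertex's neighbors in the order listed); mark gray on enter, black on exit:
B gray
  A gray
    I gray
      C gray
        J gray
          E gray
          E black
        J black
        G gray
          F gray
            H gray
              H→J: J black — skip
            H black
            F→B: B is gray → back edge
First back edge: F → B.

F->B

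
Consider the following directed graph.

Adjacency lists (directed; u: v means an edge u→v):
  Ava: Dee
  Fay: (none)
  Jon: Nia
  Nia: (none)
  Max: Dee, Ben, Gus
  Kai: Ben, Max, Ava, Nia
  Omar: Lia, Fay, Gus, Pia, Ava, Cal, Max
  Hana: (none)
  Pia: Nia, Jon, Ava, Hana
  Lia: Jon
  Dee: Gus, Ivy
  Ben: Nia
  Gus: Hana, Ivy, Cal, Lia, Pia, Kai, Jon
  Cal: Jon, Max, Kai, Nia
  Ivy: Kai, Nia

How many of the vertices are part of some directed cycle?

8

A vertex is on a directed cycle iff it belongs to a strongly connected component of size ≥ 2 (or has a self-loop).
The vertices on cycles are {Ava, Cal, Dee, Gus, Ivy, Kai, Max, Pia} — 8 in total.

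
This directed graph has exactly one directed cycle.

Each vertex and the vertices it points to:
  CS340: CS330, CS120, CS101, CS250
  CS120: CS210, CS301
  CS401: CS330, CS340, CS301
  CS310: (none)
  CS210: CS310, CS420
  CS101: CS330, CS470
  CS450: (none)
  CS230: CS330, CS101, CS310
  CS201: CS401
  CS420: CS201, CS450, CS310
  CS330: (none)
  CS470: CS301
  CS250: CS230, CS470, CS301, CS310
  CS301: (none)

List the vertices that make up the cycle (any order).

CS120, CS201, CS210, CS340, CS401, CS420

DFS with gray/black marking from CS401:
CS401 gray
  CS330 gray
  CS330 black
  CS340 gray
    CS340→CS330: CS330 black — skip
    CS120 gray
      CS210 gray
        CS310 gray
        CS310 black
        CS420 gray
          CS201 gray
            CS201→CS401: CS401 is gray → back edge
Back edge closes the cycle CS401 → CS340 → CS120 → CS210 → CS420 → CS201 → CS401; its vertices are {CS120, CS201, CS210, CS340, CS401, CS420}.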